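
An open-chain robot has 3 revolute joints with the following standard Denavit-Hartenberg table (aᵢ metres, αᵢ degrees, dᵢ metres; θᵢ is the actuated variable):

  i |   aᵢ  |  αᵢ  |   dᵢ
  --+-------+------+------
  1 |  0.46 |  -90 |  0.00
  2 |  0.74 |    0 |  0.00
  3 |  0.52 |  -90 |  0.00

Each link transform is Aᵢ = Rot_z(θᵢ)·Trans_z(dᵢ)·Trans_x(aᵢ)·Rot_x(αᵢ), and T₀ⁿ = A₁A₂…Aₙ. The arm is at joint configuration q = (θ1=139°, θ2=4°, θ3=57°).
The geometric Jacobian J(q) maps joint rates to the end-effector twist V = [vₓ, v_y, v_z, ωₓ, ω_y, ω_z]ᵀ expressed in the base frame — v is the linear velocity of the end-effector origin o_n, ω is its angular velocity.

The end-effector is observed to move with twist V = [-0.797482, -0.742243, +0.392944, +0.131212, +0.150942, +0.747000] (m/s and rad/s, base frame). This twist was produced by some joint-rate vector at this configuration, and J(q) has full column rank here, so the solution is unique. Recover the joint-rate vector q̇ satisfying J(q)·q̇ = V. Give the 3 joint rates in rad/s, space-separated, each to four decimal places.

0.7470 -0.4640 0.2640

o_n = [-1.0946, 0.9515, -0.5064]
J₁: ẑ×o_n = [-0.9515, -1.0946, 0.0000], ω = ẑ
J2: z=[-0.6561, -0.7547, 0.0000] o=[-0.3472, 0.3018, 0.0000] → [0.3822, -0.3322, -0.9903, -0.6561, -0.7547, 0.0000]
J3: z=[-0.6561, -0.7547, 0.0000] o=[-0.9043, 0.7861, -0.0516] → [0.3432, -0.2984, -0.2521, -0.6561, -0.7547, 0.0000]
q̇ = J⁺·V = [0.7470, -0.4640, 0.2640]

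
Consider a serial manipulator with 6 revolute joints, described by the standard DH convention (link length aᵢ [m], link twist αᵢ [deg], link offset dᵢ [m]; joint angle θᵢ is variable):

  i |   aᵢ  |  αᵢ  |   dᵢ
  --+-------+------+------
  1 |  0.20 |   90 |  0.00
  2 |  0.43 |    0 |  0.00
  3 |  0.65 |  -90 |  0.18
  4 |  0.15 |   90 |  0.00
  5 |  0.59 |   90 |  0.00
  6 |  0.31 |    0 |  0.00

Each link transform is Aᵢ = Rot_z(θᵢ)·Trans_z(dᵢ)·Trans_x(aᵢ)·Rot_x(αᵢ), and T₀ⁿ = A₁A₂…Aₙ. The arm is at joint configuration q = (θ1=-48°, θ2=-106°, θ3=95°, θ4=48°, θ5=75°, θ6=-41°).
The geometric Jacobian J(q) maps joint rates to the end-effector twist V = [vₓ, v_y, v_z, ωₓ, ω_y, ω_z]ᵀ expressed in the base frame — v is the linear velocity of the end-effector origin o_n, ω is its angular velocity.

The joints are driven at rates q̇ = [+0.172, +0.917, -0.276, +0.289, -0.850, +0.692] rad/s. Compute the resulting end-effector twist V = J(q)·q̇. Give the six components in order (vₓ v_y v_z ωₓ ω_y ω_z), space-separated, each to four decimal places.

o_n = [0.8114, -0.5634, 0.2264]
J₁: ẑ×o_n = [0.5634, 0.8114, -0.0000], ω = ẑ
J2: z=[-0.7431, -0.6691, 0.0000] o=[0.1338, -0.1486, 0.0000] → [-0.1515, 0.1682, 0.7616, -0.7431, -0.6691, 0.0000]
J3: z=[-0.7431, -0.6691, 0.0000] o=[0.0545, -0.0605, -0.4133] → [-0.4280, 0.4754, 0.8802, -0.7431, -0.6691, 0.0000]
J4: z=[0.1277, -0.1418, 0.9816] o=[0.3477, -0.6552, -0.5374] → [-0.1984, 0.3577, 0.0775, 0.1277, -0.1418, 0.9816]
J5: z=[-0.0091, -0.9899, -0.1418] o=[0.4965, -0.6538, -0.5565] → [-0.7621, -0.0375, 0.3110, -0.0091, -0.9899, -0.1418]
J6: z=[0.9249, 0.0455, -0.3774] o=[0.7207, -0.7332, -0.0166] → [0.0751, -0.2590, 0.1529, 0.9249, 0.0455, -0.3774]
V = J·q̇ = [0.7186, 0.1187, 0.3194, 0.2084, 0.4030, 0.3151]

0.7186 0.1187 0.3194 0.2084 0.4030 0.3151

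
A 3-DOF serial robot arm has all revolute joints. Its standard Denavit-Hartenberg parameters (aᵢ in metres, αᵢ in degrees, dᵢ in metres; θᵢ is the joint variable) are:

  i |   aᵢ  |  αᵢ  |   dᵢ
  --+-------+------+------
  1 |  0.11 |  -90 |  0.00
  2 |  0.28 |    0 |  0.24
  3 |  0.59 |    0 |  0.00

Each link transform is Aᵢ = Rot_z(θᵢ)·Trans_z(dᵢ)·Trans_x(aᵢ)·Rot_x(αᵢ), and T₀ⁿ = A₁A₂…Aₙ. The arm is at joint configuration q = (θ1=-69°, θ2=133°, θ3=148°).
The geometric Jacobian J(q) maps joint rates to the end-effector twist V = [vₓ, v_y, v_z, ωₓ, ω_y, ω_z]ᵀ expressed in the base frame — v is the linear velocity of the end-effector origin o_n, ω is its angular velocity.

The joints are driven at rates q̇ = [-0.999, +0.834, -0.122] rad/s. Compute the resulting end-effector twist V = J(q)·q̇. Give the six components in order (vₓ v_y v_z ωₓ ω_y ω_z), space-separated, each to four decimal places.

0.1430 -0.4607 0.0791 0.6647 0.2552 -0.9990

o_n = [0.2354, 0.0565, 0.3744]
J₁: ẑ×o_n = [-0.0565, 0.2354, 0.0000], ω = ẑ
J2: z=[0.9336, 0.3584, 0.0000] o=[0.0394, -0.1027, 0.0000] → [0.1342, -0.3495, 0.0784, 0.9336, 0.3584, 0.0000]
J3: z=[0.9336, 0.3584, 0.0000] o=[0.1950, 0.1616, -0.2048] → [0.2076, -0.5407, -0.1126, 0.9336, 0.3584, 0.0000]
V = J·q̇ = [0.1430, -0.4607, 0.0791, 0.6647, 0.2552, -0.9990]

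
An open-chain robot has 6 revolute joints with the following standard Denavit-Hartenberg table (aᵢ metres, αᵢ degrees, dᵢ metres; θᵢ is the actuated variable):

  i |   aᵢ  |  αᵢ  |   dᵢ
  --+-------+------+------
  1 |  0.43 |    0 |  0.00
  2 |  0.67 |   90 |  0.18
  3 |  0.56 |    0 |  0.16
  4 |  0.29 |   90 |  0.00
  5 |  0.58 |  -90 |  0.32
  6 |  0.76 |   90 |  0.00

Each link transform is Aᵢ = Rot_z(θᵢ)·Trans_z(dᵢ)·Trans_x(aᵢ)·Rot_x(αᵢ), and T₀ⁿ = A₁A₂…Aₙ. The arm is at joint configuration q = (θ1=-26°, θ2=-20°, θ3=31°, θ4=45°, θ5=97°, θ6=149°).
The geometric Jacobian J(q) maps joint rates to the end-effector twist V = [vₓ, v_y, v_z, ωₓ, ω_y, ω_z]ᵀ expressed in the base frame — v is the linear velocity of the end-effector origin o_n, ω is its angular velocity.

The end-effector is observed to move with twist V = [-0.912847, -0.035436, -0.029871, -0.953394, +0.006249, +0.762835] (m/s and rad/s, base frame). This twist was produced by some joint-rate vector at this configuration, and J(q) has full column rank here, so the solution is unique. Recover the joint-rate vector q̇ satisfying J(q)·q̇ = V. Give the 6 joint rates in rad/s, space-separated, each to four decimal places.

-0.4310 0.2430 -0.1180 0.7060 -0.8770 -0.7670

o_n = [1.1233, -1.0798, 0.7755]
J₁: ẑ×o_n = [1.0798, 1.1233, -0.0000], ω = ẑ
J2: z=[0.0000, 0.0000, 1.0000] o=[0.3865, -0.1885, 0.0000] → [0.8913, 0.7368, -0.0000, 0.0000, 0.0000, 1.0000]
J3: z=[-0.7193, -0.6947, 0.0000] o=[0.8519, -0.6705, 0.1800] → [-0.4137, 0.4284, 0.4830, -0.7193, -0.6947, 0.0000]
J4: z=[-0.7193, -0.6947, 0.0000] o=[1.0703, -1.1269, 0.4684] → [-0.2133, 0.2209, 0.0030, -0.7193, -0.6947, 0.0000]
J5: z=[0.6740, -0.6980, -0.2419] o=[1.1190, -1.1774, 0.7498] → [0.0057, -0.0184, 0.0688, 0.6740, -0.6980, -0.2419]
J6: z=[-0.0791, 0.2574, -0.9631] o=[0.9087, -1.7883, 0.6038] → [0.7266, -0.1931, -0.1113, -0.0791, 0.2574, -0.9631]
q̇ = J⁺·V = [-0.4310, 0.2430, -0.1180, 0.7060, -0.8770, -0.7670]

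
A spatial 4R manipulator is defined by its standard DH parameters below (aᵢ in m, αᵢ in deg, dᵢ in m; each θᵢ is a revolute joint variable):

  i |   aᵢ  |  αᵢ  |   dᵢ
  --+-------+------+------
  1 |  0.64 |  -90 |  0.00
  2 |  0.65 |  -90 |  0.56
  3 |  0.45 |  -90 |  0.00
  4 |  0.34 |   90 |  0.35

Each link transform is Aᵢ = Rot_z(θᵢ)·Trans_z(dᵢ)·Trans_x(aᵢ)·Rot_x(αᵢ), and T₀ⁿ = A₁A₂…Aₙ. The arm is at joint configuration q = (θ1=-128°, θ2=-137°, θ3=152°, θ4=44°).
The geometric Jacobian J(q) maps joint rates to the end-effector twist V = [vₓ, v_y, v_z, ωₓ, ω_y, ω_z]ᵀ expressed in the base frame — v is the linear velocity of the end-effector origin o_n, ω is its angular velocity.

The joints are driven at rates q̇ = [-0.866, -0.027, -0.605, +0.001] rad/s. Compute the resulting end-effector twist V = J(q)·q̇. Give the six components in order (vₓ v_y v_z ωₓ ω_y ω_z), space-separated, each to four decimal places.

o_n = [0.0755, -0.7852, -0.2597]
J₁: ẑ×o_n = [0.7852, 0.0755, -0.0000], ω = ẑ
J2: z=[0.7880, -0.6157, 0.0000] o=[-0.3940, -0.5043, 0.0000] → [0.1599, 0.2047, 0.0678, 0.7880, -0.6157, 0.0000]
J3: z=[-0.4199, -0.5374, 0.7314] o=[0.3399, -0.4745, 0.4433] → [0.6051, -0.4886, -0.0116, -0.4199, -0.5374, 0.7314]
J4: z=[0.4844, -0.8142, -0.3202] o=[-0.0054, -0.5734, 0.1723] → [0.2840, 0.1834, -0.0366, 0.4844, -0.8142, -0.3202]
V = J·q̇ = [-1.0501, 0.2248, 0.0052, 0.2332, 0.3409, -1.3088]

-1.0501 0.2248 0.0052 0.2332 0.3409 -1.3088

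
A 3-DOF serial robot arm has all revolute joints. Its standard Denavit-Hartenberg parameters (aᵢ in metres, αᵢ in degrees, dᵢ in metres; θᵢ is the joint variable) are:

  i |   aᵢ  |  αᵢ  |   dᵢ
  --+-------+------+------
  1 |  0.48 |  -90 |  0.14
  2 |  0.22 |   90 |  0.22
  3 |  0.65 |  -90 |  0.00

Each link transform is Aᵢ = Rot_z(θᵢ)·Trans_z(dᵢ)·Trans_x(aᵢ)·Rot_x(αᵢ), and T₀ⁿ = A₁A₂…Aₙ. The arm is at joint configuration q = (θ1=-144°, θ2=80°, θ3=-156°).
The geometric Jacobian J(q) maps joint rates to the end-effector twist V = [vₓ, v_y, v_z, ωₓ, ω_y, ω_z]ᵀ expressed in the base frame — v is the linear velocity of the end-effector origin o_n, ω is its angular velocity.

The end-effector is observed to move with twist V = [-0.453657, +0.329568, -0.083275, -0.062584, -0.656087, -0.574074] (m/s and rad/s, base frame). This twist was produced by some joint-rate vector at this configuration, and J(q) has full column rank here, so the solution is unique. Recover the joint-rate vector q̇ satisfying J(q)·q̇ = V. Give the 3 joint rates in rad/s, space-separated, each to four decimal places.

o_n = [-0.3619, -0.2081, 0.5081]
J₁: ẑ×o_n = [0.2081, -0.3619, 0.0000], ω = ẑ
J2: z=[0.5878, -0.8090, 0.0000] o=[-0.3883, -0.2821, 0.1400] → [-0.2978, -0.2164, 0.0649, 0.5878, -0.8090, 0.0000]
J3: z=[-0.7967, -0.5789, 0.1736] o=[-0.2899, -0.4826, -0.0767] → [-0.3862, 0.4534, -0.2604, -0.7967, -0.5789, 0.1736]
q̇ = J⁺·V = [-0.6510, 0.4940, 0.4430]

-0.6510 0.4940 0.4430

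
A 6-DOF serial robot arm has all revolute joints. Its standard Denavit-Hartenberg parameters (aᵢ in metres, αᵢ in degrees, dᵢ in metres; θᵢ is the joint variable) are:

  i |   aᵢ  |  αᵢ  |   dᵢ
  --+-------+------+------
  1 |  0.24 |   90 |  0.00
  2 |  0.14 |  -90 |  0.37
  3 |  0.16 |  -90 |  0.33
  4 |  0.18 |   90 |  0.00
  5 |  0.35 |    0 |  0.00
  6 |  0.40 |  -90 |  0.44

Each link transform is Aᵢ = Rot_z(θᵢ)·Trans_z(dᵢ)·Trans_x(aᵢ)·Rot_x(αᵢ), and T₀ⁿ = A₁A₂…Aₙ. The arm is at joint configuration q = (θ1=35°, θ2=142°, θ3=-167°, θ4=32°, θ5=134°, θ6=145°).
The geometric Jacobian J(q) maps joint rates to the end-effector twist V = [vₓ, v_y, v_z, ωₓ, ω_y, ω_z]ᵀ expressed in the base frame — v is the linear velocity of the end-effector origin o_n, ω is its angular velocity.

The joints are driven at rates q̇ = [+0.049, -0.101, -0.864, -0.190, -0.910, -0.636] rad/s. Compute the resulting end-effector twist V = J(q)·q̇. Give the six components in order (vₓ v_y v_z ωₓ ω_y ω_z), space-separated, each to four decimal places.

o_n = [0.2021, -0.2476, -0.7235]
J₁: ẑ×o_n = [0.2476, 0.2021, -0.0000], ω = ẑ
J2: z=[0.5736, -0.8192, 0.0000] o=[0.1966, 0.1377, 0.0000] → [0.5927, 0.4150, -0.2165, 0.5736, -0.8192, 0.0000]
J3: z=[-0.5043, -0.3531, -0.7880] o=[0.3184, -0.2287, 0.0862] → [0.2711, -0.3167, -0.0316, -0.5043, -0.3531, -0.7880]
J4: z=[0.4137, -0.8998, 0.1385] o=[0.2733, -0.3043, -0.2698] → [0.4004, 0.1778, -0.0407, 0.4137, -0.8998, 0.1385]
J5: z=[-0.0260, -0.1637, -0.9862] o=[0.4371, -0.2315, -0.2862] → [0.0557, 0.2204, -0.0381, -0.0260, -0.1637, -0.9862]
J6: z=[-0.0260, -0.1637, -0.9862] o=[0.3200, -0.5563, -0.2292] → [0.3854, 0.1034, -0.0273, -0.0260, -0.1637, -0.9862]
V = J·q̇ = [-0.6539, -0.0586, 0.1089, 0.3394, 0.8120, 2.2281]

-0.6539 -0.0586 0.1089 0.3394 0.8120 2.2281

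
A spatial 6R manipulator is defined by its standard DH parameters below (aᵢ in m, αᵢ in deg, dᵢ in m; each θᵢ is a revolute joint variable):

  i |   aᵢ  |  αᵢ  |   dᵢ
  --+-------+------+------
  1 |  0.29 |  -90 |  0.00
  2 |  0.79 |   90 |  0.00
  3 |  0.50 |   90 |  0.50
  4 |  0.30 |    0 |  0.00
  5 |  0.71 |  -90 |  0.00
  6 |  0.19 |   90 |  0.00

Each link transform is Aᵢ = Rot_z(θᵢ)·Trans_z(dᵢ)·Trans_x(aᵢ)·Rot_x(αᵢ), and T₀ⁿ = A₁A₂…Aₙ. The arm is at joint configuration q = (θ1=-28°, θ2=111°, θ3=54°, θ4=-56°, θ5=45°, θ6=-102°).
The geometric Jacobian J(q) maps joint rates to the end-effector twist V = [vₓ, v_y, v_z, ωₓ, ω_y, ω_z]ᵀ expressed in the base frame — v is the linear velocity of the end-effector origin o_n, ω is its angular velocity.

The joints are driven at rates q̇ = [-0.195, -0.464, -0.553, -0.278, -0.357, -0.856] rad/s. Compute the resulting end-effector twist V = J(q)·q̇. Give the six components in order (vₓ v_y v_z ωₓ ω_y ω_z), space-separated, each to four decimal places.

o_n = [0.2659, 0.9498, -1.6497]
J₁: ẑ×o_n = [-0.9498, 0.2659, 0.0000], ω = ẑ
J2: z=[0.4695, 0.8829, 0.0000] o=[0.2561, -0.1361, 0.0000] → [-1.4566, 0.7745, 0.5011, 0.4695, 0.8829, 0.0000]
J3: z=[0.8243, -0.4383, -0.3584] o=[0.0061, -0.0032, -0.7375] → [0.7413, 0.6588, 0.8995, 0.8243, -0.4383, -0.3584]
J4: z=[-0.5319, -0.3829, -0.7553] o=[0.5151, 0.1842, -1.1911] → [0.7538, -0.0557, -0.5027, -0.5319, -0.3829, -0.7553]
J5: z=[-0.5319, -0.3829, -0.7553] o=[0.3426, 0.4297, -1.1940] → [0.5673, -0.1844, -0.3061, -0.5319, -0.3829, -0.7553]
J6: z=[0.8461, -0.2751, -0.4565] o=[0.3661, 1.0558, -1.5279] → [-0.0149, 0.1488, -0.1172, 0.8461, -0.2751, -0.4565]
V = J·q̇ = [0.0518, -0.8216, -0.3806, -1.0602, 0.3113, 0.8735]

0.0518 -0.8216 -0.3806 -1.0602 0.3113 0.8735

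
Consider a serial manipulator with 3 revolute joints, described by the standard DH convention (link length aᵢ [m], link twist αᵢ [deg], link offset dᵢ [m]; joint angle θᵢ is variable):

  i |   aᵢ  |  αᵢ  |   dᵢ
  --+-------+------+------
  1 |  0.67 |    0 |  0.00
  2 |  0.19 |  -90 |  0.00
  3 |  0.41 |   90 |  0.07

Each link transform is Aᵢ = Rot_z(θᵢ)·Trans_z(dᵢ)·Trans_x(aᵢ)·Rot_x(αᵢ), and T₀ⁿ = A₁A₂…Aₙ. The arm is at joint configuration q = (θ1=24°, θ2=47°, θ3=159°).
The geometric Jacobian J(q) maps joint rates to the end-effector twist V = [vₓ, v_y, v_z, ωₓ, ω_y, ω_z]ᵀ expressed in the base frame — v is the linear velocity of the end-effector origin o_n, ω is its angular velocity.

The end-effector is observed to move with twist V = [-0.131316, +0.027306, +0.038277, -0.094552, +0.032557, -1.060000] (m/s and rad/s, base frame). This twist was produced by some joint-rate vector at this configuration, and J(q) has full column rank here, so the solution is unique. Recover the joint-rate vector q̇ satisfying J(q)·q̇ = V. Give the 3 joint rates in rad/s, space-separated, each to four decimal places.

-0.1560 -0.9040 0.1000

o_n = [0.4831, 0.1130, -0.1469]
J₁: ẑ×o_n = [-0.1130, 0.4831, 0.0000], ω = ẑ
J2: z=[0.0000, 0.0000, 1.0000] o=[0.6121, 0.2725, 0.0000] → [0.1595, -0.1289, 0.0000, 0.0000, 0.0000, 1.0000]
J3: z=[-0.9455, 0.3256, 0.0000] o=[0.6739, 0.4522, 0.0000] → [-0.0478, -0.1389, 0.3828, -0.9455, 0.3256, 0.0000]
q̇ = J⁺·V = [-0.1560, -0.9040, 0.1000]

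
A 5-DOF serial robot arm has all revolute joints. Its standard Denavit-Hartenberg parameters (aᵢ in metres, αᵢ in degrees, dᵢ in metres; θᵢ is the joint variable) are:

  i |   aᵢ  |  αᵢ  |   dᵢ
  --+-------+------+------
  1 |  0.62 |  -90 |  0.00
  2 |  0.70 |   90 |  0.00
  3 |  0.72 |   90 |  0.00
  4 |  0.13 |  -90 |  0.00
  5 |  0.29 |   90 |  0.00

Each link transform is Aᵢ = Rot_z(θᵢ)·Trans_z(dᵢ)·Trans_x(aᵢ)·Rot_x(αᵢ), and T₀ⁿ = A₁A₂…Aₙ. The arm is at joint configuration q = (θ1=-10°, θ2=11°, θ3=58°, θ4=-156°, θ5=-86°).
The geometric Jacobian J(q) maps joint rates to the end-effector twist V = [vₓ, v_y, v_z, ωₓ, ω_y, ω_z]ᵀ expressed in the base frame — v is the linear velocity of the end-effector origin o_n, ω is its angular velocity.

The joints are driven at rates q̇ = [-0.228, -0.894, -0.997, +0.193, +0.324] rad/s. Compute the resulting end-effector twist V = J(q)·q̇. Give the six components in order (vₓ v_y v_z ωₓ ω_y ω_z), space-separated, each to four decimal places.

o_n = [1.8707, 0.0163, -0.2993]
J₁: ẑ×o_n = [-0.0163, 1.8707, 0.0000], ω = ẑ
J2: z=[0.1736, 0.9848, 0.0000] o=[0.6106, -0.1077, 0.0000] → [-0.2947, 0.0520, -1.2194, 0.1736, 0.9848, 0.0000]
J3: z=[0.1879, -0.0331, 0.9816] o=[1.2873, -0.2270, -0.1336] → [-0.2333, 0.6038, 0.0650, 0.1879, -0.0331, 0.9816]
J4: z=[0.7278, -0.6664, -0.1618] o=[1.7622, 0.3093, -0.2064] → [0.0145, 0.0501, -0.1409, 0.7278, -0.6664, -0.1618]
J5: z=[0.0966, 0.3332, -0.9379] o=[1.6739, 0.2226, -0.2463] → [-0.2111, -0.1795, -0.0855, 0.0966, 0.3332, -0.9379]
V = J·q̇ = [0.4342, -1.1235, 0.9704, -0.1708, -0.8680, -1.5418]

0.4342 -1.1235 0.9704 -0.1708 -0.8680 -1.5418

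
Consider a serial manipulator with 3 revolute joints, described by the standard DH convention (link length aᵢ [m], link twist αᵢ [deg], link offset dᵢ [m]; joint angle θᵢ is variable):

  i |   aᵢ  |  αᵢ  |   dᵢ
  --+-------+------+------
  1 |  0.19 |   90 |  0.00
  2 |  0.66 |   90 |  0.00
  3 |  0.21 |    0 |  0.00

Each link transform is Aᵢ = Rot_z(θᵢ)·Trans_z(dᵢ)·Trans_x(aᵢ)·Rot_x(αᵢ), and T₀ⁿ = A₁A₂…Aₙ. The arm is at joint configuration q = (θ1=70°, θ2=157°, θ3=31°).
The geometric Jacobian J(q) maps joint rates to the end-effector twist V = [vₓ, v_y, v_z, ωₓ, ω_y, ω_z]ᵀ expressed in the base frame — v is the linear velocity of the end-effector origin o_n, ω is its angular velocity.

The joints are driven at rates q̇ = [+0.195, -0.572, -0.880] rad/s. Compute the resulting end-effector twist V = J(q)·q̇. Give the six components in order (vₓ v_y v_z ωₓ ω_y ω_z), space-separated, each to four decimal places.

o_n = [-0.0978, -0.5850, 0.3282]
J₁: ẑ×o_n = [0.5850, -0.0978, 0.0000], ω = ẑ
J2: z=[0.9397, -0.3420, 0.0000] o=[0.0650, 0.1785, 0.0000] → [-0.1123, -0.3084, -0.7732, 0.9397, -0.3420, 0.0000]
J3: z=[0.1336, 0.3672, 0.9205] o=[-0.1428, -0.3924, 0.2579] → [0.2032, 0.0320, -0.0423, 0.1336, 0.3672, 0.9205]
V = J·q̇ = [-0.0005, 0.1292, 0.4795, -0.6551, -0.1275, -0.6150]

-0.0005 0.1292 0.4795 -0.6551 -0.1275 -0.6150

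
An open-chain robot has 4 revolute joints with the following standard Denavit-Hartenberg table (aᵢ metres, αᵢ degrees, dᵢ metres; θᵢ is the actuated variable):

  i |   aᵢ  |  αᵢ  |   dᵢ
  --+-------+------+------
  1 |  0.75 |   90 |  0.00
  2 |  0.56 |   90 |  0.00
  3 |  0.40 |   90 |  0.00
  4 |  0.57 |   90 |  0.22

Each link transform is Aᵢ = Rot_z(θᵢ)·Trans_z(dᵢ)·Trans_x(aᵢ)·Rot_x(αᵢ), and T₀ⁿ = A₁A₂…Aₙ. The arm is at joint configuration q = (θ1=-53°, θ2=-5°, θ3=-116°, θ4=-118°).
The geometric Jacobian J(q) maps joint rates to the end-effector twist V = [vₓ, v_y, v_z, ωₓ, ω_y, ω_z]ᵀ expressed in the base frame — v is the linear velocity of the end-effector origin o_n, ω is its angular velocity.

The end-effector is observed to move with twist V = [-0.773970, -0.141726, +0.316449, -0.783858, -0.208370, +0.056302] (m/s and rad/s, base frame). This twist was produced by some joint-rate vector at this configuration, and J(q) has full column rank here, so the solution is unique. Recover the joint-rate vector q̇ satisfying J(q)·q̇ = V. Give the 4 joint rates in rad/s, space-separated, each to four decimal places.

-0.6510 0.5730 -0.6780 0.4070

o_n = [0.6782, -0.8625, 0.4749]
J₁: ẑ×o_n = [0.8625, 0.6782, -0.0000], ω = ẑ
J2: z=[-0.7986, -0.6018, 0.0000] o=[0.4514, -0.5990, 0.0000] → [-0.2858, 0.3792, 0.3469, -0.7986, -0.6018, 0.0000]
J3: z=[-0.0525, 0.0696, -0.9962] o=[0.7871, -1.0445, -0.0488] → [0.2178, 0.1360, -0.0020, -0.0525, 0.0696, -0.9962]
J4: z=[-0.8889, 0.4513, 0.0783] o=[0.9691, -0.6886, -0.0335] → [0.2430, 0.4291, 0.2858, -0.8889, 0.4513, 0.0783]
q̇ = J⁺·V = [-0.6510, 0.5730, -0.6780, 0.4070]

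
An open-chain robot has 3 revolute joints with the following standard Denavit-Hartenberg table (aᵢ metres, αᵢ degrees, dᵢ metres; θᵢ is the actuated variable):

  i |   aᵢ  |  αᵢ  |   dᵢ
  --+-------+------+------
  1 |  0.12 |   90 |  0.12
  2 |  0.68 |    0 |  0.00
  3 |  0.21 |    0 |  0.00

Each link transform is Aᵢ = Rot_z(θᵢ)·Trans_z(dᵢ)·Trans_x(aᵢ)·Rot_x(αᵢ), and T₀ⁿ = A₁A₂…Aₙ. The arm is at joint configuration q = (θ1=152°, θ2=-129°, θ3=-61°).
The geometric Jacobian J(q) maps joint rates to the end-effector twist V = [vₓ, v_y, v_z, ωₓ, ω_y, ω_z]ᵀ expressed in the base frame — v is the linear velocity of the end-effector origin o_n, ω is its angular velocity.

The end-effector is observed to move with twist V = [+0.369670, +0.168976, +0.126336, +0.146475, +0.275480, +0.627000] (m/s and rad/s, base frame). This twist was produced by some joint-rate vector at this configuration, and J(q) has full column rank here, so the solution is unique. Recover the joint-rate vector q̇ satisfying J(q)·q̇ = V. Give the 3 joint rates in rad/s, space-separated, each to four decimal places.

o_n = [0.4545, -0.2417, -0.3720]
J₁: ẑ×o_n = [0.2417, 0.4545, -0.0000], ω = ẑ
J2: z=[0.4695, 0.8829, 0.0000] o=[-0.1060, 0.0563, 0.1200] → [-0.4344, 0.2310, -0.6347, 0.4695, 0.8829, 0.0000]
J3: z=[0.4695, 0.8829, 0.0000] o=[0.2719, -0.1446, -0.4085] → [0.0322, -0.0171, -0.2068, 0.4695, 0.8829, 0.0000]
q̇ = J⁺·V = [0.6270, -0.4460, 0.7580]

0.6270 -0.4460 0.7580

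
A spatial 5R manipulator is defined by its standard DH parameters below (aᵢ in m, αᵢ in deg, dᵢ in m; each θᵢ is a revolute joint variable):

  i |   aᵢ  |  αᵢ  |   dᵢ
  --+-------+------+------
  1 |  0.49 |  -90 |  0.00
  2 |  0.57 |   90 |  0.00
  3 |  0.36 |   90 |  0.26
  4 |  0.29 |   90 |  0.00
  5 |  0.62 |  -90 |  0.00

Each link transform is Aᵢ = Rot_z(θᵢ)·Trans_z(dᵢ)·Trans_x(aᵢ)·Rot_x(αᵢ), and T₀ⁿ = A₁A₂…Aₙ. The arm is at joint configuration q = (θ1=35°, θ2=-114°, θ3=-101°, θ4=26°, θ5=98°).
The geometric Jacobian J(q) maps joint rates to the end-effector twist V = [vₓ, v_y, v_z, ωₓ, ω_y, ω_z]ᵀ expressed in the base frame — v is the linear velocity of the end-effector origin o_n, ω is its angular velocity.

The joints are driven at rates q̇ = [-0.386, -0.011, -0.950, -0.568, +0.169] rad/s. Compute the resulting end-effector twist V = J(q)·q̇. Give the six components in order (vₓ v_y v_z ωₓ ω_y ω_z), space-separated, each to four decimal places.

-0.2502 0.5849 -0.2826 0.7537 0.2932 0.5586

o_n = [0.4240, -0.2109, -0.2666]
J₁: ẑ×o_n = [0.2109, 0.4240, -0.0000], ω = ẑ
J2: z=[-0.5736, 0.8192, 0.0000] o=[0.4014, 0.2811, 0.0000] → [-0.2184, -0.1529, 0.2637, -0.5736, 0.8192, 0.0000]
J3: z=[-0.7483, -0.5240, -0.4067] o=[0.2115, 0.1481, 0.5207] → [0.2665, -0.6756, 0.3800, -0.7483, -0.5240, -0.4067]
J4: z=[0.2176, 0.3853, -0.8968] o=[0.2425, -0.2616, 0.3522] → [-0.1930, -0.0281, -0.0589, 0.2176, 0.3853, -0.8968]
J5: z=[0.9473, 0.1380, 0.2892] o=[0.3107, -0.5262, 0.2551] → [-0.1631, 0.5269, 0.2830, 0.9473, 0.1380, 0.2892]
V = J·q̇ = [-0.2502, 0.5849, -0.2826, 0.7537, 0.2932, 0.5586]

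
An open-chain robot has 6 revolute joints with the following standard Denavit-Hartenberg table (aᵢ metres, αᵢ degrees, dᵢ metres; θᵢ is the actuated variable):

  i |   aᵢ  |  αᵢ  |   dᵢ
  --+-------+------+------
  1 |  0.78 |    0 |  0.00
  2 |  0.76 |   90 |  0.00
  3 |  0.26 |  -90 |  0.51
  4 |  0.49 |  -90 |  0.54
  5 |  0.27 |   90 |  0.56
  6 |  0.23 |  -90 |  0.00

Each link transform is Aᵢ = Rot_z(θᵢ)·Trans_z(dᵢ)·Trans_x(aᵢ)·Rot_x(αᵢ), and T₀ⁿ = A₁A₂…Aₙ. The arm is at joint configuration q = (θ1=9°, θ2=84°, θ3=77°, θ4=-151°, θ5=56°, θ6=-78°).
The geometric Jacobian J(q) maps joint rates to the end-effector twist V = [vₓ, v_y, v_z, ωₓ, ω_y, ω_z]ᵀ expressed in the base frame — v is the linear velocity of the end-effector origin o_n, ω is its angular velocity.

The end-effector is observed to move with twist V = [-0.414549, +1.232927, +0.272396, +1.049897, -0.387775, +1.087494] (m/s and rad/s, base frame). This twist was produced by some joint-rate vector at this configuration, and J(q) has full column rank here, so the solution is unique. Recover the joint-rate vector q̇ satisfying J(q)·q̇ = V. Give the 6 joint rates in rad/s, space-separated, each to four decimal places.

o_n = [1.8718, 0.6346, -0.0952]
J₁: ẑ×o_n = [-0.6346, 1.8718, 0.0000], ω = ẑ
J2: z=[0.0000, 0.0000, 1.0000] o=[0.7704, 0.1220, 0.0000] → [-0.5126, 1.1014, 0.0000, 0.0000, 0.0000, 1.0000]
J3: z=[0.9986, 0.0523, 0.0000] o=[0.7306, 0.8810, 0.0000] → [-0.0050, 0.0951, -0.3058, 0.9986, 0.0523, 0.0000]
J4: z=[0.0510, -0.9730, 0.2250] o=[1.2369, 0.9661, 0.2533] → [0.4137, 0.1606, 0.6009, 0.0510, -0.9730, 0.2250]
J5: z=[0.8677, 0.1547, 0.4724] o=[1.5067, 0.3568, -0.0428] → [-0.1393, 0.2180, 0.1846, 0.8677, 0.1547, 0.4724]
J6: z=[0.4384, -0.6860, -0.5807] o=[2.0558, 0.6354, 0.0427] → [0.0942, 0.1674, -0.1266, 0.4384, -0.6860, -0.5807]
q̇ = J⁺·V = [0.0010, 0.8230, 0.0040, 0.2480, 0.9720, 0.4330]

0.0010 0.8230 0.0040 0.2480 0.9720 0.4330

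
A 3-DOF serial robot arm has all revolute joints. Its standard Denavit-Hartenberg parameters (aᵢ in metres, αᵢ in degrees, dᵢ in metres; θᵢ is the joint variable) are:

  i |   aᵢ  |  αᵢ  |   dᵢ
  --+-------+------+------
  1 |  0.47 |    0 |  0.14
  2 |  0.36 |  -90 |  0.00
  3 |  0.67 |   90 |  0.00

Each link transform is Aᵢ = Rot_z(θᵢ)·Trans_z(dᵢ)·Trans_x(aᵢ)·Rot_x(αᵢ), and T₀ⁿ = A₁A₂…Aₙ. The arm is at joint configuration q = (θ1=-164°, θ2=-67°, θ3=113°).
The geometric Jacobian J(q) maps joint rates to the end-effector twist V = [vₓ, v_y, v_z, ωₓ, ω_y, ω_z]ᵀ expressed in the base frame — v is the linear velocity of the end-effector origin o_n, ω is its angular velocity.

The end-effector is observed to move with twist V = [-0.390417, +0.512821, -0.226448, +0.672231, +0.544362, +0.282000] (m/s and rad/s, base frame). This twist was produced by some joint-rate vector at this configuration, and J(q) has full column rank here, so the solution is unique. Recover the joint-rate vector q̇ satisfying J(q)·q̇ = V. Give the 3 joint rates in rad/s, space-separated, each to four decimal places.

-0.2560 0.5380 -0.8650

o_n = [-0.5136, -0.0532, -0.4767]
J₁: ẑ×o_n = [0.0532, -0.5136, 0.0000], ω = ẑ
J2: z=[0.0000, 0.0000, 1.0000] o=[-0.4518, -0.1295, 0.1400] → [-0.0763, -0.0618, 0.0000, 0.0000, 0.0000, 1.0000]
J3: z=[-0.7771, -0.6293, 0.0000] o=[-0.6783, 0.1502, 0.1400] → [0.3881, -0.4793, 0.2618, -0.7771, -0.6293, 0.0000]
q̇ = J⁺·V = [-0.2560, 0.5380, -0.8650]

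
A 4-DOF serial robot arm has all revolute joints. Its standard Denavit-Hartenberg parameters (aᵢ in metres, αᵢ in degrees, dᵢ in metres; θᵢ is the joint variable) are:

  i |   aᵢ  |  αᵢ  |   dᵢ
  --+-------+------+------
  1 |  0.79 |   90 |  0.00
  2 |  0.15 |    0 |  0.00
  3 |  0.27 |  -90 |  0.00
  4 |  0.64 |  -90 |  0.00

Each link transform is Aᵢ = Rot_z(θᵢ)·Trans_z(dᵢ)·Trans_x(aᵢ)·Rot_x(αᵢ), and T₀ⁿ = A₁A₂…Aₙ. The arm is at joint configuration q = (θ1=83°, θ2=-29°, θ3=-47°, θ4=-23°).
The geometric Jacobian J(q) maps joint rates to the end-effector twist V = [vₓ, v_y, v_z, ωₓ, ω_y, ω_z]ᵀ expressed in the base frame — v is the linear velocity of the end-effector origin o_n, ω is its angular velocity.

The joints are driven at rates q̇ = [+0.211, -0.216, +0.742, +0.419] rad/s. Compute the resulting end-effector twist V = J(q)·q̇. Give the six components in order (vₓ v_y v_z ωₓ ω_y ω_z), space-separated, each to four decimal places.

-0.4204 0.5563 -0.0207 0.5716 0.3394 0.3124

o_n = [0.3858, 1.0901, -0.9063]
J₁: ẑ×o_n = [-1.0901, 0.3858, 0.0000], ω = ẑ
J2: z=[0.9925, -0.1219, 0.0000] o=[0.0963, 0.7841, 0.0000] → [0.1105, 0.8996, 0.3390, 0.9925, -0.1219, 0.0000]
J3: z=[0.9925, -0.1219, 0.0000] o=[0.1123, 0.9143, -0.0727] → [0.1016, 0.8274, 0.2078, 0.9925, -0.1219, 0.0000]
J4: z=[0.1182, 0.9631, 0.2419] o=[0.1202, 0.9792, -0.3347] → [-0.5774, 0.1318, -0.2426, 0.1182, 0.9631, 0.2419]
V = J·q̇ = [-0.4204, 0.5563, -0.0207, 0.5716, 0.3394, 0.3124]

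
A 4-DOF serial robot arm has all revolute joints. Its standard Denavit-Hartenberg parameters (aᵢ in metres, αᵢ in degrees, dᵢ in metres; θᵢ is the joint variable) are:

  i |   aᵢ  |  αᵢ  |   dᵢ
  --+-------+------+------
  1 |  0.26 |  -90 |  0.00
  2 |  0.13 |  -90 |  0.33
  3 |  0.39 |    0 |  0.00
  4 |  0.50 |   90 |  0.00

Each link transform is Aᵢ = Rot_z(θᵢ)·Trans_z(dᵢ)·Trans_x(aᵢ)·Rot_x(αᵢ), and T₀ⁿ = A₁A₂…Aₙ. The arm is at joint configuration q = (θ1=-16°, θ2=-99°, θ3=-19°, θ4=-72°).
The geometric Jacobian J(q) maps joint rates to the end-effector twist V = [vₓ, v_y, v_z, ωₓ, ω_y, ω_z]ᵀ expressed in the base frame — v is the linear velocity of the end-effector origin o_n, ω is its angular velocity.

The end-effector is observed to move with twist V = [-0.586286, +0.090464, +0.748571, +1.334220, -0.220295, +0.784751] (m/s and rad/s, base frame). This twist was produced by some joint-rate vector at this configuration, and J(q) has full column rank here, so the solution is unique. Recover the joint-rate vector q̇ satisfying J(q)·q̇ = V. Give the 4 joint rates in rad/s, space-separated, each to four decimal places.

o_n = [0.4400, 0.8693, 0.4840]
J₁: ẑ×o_n = [-0.8693, 0.4400, 0.0000], ω = ẑ
J2: z=[0.2756, 0.9613, 0.0000] o=[0.2499, -0.0717, 0.0000] → [0.4652, -0.1334, 0.0767, 0.2756, 0.9613, 0.0000]
J3: z=[0.9494, -0.2722, 0.1564] o=[0.3213, 0.2512, 0.1284] → [-0.1935, -0.3190, 0.6192, 0.9494, -0.2722, 0.1564]
J4: z=[0.9494, -0.2722, 0.1564] o=[0.3009, 0.3891, 0.4926] → [-0.0728, 0.0299, 0.4938, 0.9494, -0.2722, 0.1564]
q̇ = J⁺·V = [0.5720, 0.1560, 0.5190, 0.8410]

0.5720 0.1560 0.5190 0.8410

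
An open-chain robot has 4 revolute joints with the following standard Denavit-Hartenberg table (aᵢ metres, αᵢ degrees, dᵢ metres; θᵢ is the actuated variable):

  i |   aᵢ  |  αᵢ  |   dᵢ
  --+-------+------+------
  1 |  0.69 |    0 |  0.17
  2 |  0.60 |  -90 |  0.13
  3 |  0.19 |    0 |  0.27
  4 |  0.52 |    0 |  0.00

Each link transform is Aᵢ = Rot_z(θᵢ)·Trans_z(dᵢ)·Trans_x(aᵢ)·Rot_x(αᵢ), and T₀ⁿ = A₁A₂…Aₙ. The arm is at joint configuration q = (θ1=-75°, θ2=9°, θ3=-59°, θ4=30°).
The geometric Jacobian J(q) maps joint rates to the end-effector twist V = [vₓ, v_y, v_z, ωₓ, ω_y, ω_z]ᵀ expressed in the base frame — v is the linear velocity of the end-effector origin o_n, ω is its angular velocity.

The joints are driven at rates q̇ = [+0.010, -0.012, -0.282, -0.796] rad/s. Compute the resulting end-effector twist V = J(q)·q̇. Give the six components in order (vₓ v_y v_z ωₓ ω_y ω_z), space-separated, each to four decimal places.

o_n = [0.8941, -1.6097, 0.7150]
J₁: ẑ×o_n = [1.6097, 0.8941, -0.0000], ω = ẑ
J2: z=[0.0000, 0.0000, 1.0000] o=[0.1786, -0.6665, 0.1700] → [0.9432, 0.7155, -0.0000, 0.0000, 0.0000, 1.0000]
J3: z=[0.9135, 0.4067, 0.0000] o=[0.4226, -1.2146, 0.3000] → [0.1688, -0.3791, -0.5527, 0.9135, 0.4067, 0.0000]
J4: z=[0.9135, 0.4067, 0.0000] o=[0.7091, -1.1942, 0.4629] → [0.1025, -0.2303, -0.4548, 0.9135, 0.4067, 0.0000]
V = J·q̇ = [-0.1244, 0.2906, 0.5179, -0.9848, -0.4385, -0.0020]

-0.1244 0.2906 0.5179 -0.9848 -0.4385 -0.0020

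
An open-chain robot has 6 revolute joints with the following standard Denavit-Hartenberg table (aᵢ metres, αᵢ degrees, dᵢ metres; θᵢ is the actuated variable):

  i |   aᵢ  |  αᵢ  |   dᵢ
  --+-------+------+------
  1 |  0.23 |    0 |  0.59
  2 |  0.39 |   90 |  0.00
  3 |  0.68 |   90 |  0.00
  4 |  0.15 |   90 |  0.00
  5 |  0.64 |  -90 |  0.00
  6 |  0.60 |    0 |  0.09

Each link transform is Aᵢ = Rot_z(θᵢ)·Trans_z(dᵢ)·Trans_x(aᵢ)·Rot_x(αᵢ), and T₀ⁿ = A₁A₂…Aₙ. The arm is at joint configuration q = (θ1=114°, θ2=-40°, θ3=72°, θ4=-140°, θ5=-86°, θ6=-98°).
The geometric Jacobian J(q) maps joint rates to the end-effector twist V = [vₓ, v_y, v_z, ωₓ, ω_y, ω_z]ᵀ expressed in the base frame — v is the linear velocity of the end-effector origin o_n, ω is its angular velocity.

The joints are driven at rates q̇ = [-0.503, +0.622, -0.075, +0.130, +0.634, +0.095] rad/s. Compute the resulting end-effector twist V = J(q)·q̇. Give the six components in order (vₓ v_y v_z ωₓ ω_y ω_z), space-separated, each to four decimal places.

-0.1738 0.1060 -0.2660 0.3311 -0.1141 -0.3798

o_n = [0.1427, 0.0323, 0.8401]
J₁: ẑ×o_n = [-0.0323, 0.1427, 0.0000], ω = ẑ
J2: z=[0.0000, 0.0000, 1.0000] o=[-0.0935, 0.2101, 0.5900] → [0.1778, 0.2362, -0.0000, 0.0000, 0.0000, 1.0000]
J3: z=[0.9613, -0.2756, 0.0000] o=[0.0139, 0.5850, 0.5900] → [-0.0689, -0.2404, -0.4958, 0.9613, -0.2756, 0.0000]
J4: z=[0.2621, 0.9142, -0.3090] o=[0.0719, 0.7870, 1.2367] → [-0.5958, 0.0821, -0.2626, 0.2621, 0.9142, -0.3090]
J5: z=[0.6816, -0.4021, -0.6113] o=[-0.0306, 0.7794, 1.1274] → [-0.3412, 0.0899, -0.4396, 0.6816, -0.4021, -0.6113]
J6: z=[-0.6632, 0.0135, -0.7483] o=[-0.2285, 0.1935, 1.2922] → [-0.1268, -0.5775, 0.1019, -0.6632, 0.0135, -0.7483]
V = J·q̇ = [-0.1738, 0.1060, -0.2660, 0.3311, -0.1141, -0.3798]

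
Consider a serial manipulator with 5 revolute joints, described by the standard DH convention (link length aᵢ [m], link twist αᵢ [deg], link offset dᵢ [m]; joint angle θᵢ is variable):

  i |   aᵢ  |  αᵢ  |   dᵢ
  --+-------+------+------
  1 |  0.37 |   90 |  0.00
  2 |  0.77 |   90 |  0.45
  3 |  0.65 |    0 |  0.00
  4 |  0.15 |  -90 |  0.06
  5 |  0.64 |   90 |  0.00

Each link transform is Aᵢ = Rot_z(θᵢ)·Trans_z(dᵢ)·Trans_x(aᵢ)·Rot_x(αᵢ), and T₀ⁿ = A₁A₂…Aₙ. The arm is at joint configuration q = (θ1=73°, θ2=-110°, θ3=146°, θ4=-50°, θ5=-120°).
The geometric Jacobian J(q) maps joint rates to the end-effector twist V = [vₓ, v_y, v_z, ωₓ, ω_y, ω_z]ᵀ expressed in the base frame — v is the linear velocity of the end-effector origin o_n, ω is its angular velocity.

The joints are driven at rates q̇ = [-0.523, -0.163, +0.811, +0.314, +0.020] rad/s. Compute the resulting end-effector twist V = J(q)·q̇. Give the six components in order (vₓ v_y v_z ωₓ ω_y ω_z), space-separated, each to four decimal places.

o_n = [0.5308, -0.4680, -0.0238]
J₁: ẑ×o_n = [0.4680, 0.5308, -0.0000], ω = ẑ
J2: z=[0.9563, -0.2924, 0.0000] o=[0.1082, 0.3538, 0.0000] → [0.0070, 0.0228, -0.6623, 0.9563, -0.2924, 0.0000]
J3: z=[-0.2747, -0.8986, 0.3420] o=[0.4615, -0.0296, -0.7236] → [-0.4789, 0.2159, 0.1827, -0.2747, -0.8986, 0.3420]
J4: z=[-0.2747, -0.8986, 0.3420] o=[0.8630, 0.0404, -0.2172] → [0.0001, -0.0605, -0.1589, -0.2747, -0.8986, 0.3420]
J5: z=[-0.0005, 0.3558, 0.9345] o=[0.9907, -0.0520, -0.1819] → [0.4450, -0.4298, 0.1639, -0.0005, 0.3558, 0.9345]
V = J·q̇ = [-0.6253, -0.1338, 0.2095, -0.4650, -0.9562, -0.1195]

-0.6253 -0.1338 0.2095 -0.4650 -0.9562 -0.1195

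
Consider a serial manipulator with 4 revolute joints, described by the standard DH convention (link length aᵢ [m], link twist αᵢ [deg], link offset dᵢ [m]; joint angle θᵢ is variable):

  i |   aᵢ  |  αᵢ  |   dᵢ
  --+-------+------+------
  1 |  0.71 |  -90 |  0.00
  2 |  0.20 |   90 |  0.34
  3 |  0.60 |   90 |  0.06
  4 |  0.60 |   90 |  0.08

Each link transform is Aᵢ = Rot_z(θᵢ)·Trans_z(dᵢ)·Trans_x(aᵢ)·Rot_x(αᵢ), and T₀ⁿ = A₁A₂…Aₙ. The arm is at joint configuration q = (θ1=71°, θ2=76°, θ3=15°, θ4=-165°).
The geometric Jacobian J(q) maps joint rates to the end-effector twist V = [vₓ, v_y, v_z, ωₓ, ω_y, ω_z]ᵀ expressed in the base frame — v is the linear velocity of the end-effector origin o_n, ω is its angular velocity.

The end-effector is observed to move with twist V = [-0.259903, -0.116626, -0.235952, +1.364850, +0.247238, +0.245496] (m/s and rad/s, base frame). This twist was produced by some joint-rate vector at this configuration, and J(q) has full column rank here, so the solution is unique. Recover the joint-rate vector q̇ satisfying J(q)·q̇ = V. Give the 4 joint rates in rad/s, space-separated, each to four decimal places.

0.2330 -0.6430 0.6610 0.5870

o_n = [-0.0334, 0.7262, -0.2564]
J₁: ẑ×o_n = [-0.7262, -0.0334, 0.0000], ω = ẑ
J2: z=[-0.9455, 0.3256, 0.0000] o=[0.2312, 0.6713, 0.0000] → [-0.0835, -0.2424, 0.0343, -0.9455, 0.3256, 0.0000]
J3: z=[0.3159, 0.9174, 0.2419] o=[-0.0746, 0.8278, -0.1941] → [-0.0326, 0.0296, -0.0698, 0.3159, 0.9174, 0.2419]
J4: z=[0.9337, -0.2553, -0.2511] o=[-0.1568, 1.0659, -0.7419] → [-0.2093, -0.4843, -0.2858, 0.9337, -0.2553, -0.2511]
q̇ = J⁺·V = [0.2330, -0.6430, 0.6610, 0.5870]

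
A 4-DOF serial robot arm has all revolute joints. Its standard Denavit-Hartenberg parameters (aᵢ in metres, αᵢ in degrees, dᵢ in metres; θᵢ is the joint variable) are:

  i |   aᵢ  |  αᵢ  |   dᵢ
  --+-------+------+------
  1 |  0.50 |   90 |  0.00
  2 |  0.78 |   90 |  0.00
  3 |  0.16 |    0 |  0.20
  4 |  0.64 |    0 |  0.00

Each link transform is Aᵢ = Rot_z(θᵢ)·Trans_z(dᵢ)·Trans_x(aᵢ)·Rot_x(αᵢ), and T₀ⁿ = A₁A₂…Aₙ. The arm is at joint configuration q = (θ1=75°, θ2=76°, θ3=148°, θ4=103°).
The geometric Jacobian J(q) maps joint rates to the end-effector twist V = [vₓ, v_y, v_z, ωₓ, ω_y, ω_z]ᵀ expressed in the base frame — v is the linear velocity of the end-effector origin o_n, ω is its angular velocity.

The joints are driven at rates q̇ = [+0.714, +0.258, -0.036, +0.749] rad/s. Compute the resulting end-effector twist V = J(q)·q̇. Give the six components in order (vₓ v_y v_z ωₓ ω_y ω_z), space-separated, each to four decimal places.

o_n = [-0.2957, 0.9070, 0.3746]
J₁: ẑ×o_n = [-0.9070, -0.2957, 0.0000], ω = ẑ
J2: z=[0.9659, -0.2588, 0.0000] o=[0.1294, 0.4830, 0.0000] → [-0.0970, -0.3619, 0.2995, 0.9659, -0.2588, 0.0000]
J3: z=[0.2511, 0.9372, -0.2419] o=[0.1782, 0.6652, 0.7568] → [-0.2997, 0.2106, 0.5049, 0.2511, 0.9372, -0.2419]
J4: z=[0.2511, 0.9372, -0.2419] o=[0.3019, 0.7990, 0.5768] → [-0.1634, 0.1953, 0.5872, 0.2511, 0.9372, -0.2419]
V = J·q̇ = [-0.7842, -0.1658, 0.4989, 0.4283, 0.6015, 0.5415]

-0.7842 -0.1658 0.4989 0.4283 0.6015 0.5415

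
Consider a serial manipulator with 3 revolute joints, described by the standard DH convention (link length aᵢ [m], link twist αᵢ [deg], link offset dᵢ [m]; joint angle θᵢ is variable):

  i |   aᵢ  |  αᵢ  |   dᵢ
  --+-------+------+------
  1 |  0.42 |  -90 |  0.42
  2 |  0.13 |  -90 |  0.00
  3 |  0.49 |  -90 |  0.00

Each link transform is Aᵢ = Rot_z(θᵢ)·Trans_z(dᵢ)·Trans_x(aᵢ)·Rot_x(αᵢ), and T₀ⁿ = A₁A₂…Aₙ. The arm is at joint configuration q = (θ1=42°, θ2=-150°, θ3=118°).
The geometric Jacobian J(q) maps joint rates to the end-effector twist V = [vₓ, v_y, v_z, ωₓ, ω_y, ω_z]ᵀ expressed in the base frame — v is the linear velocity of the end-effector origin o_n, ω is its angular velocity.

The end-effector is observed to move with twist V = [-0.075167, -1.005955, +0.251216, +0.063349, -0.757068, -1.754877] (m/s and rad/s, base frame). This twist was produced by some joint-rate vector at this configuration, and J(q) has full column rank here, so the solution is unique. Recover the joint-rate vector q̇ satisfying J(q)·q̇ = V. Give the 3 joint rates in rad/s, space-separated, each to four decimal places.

-0.9590 -0.6050 -0.9190

o_n = [0.6660, 0.0175, 0.3700]
J₁: ẑ×o_n = [-0.0175, 0.6660, 0.0000], ω = ẑ
J2: z=[-0.6691, 0.7431, 0.0000] o=[0.3121, 0.2810, 0.4200] → [-0.0372, -0.0335, -0.0866, -0.6691, 0.7431, 0.0000]
J3: z=[0.3716, 0.3346, 0.8660] o=[0.2285, 0.2057, 0.4850] → [0.1245, 0.4217, -0.2163, 0.3716, 0.3346, 0.8660]
q̇ = J⁺·V = [-0.9590, -0.6050, -0.9190]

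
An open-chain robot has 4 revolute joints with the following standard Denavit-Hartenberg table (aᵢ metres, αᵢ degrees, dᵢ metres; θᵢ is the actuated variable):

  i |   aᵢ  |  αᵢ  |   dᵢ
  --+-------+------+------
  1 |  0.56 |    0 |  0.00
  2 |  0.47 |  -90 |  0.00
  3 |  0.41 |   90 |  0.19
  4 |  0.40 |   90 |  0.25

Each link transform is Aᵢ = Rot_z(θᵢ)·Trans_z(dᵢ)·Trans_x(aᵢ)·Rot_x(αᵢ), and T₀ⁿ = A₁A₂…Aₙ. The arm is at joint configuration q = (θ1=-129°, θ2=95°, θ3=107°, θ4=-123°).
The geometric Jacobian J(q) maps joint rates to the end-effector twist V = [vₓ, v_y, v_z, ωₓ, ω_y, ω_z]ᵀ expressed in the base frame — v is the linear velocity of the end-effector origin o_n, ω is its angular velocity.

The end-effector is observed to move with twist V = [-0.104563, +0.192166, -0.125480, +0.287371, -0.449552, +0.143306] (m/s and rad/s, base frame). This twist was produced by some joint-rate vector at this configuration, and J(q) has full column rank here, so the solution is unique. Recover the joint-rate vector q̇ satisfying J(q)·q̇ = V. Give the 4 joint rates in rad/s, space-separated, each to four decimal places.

-0.4320 0.7250 -0.2120 0.5120

o_n = [0.1075, -0.9209, -0.2568]
J₁: ẑ×o_n = [0.9209, 0.1075, -0.0000], ω = ẑ
J2: z=[0.0000, 0.0000, 1.0000] o=[-0.3524, -0.4352, 0.0000] → [0.4857, 0.4599, -0.0000, 0.0000, 0.0000, 1.0000]
J3: z=[0.5592, 0.8290, 0.0000] o=[0.0372, -0.6980, 0.0000] → [-0.2129, 0.1436, -0.1829, 0.5592, 0.8290, 0.0000]
J4: z=[0.7928, -0.5348, -0.2924] o=[0.0441, -0.4735, -0.3921] → [-0.2031, -0.1258, -0.3208, 0.7928, -0.5348, -0.2924]
q̇ = J⁺·V = [-0.4320, 0.7250, -0.2120, 0.5120]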